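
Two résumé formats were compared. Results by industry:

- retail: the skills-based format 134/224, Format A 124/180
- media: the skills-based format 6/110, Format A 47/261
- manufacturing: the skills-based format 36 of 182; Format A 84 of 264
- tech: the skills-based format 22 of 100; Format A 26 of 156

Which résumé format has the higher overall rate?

Retail: the skills-based format 134/224 = 59.8%, Format A 124/180 = 68.9% → Format A
Media: the skills-based format 6/110 = 5.5%, Format A 47/261 = 18.0% → Format A
Manufacturing: the skills-based format 36/182 = 19.8%, Format A 84/264 = 31.8% → Format A
Tech: the skills-based format 22/100 = 22.0%, Format A 26/156 = 16.7% → the skills-based format
Overall: the skills-based format 198/616 = 32.1%, Format A 281/861 = 32.6% → Format A
(Neither sweeps every industry group, but Format A has the higher pooled rate.)

Format A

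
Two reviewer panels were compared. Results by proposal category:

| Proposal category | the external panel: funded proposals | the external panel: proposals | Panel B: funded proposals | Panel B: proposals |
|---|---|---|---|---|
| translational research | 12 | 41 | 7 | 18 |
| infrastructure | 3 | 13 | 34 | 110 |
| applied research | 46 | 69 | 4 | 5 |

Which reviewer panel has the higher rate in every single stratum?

Panel B

Translational research: the external panel 12/41 = 29.3%, Panel B 7/18 = 38.9% → Panel B
Infrastructure: the external panel 3/13 = 23.1%, Panel B 34/110 = 30.9% → Panel B
Applied research: the external panel 46/69 = 66.7%, Panel B 4/5 = 80.0% → Panel B
Panel B has the higher rate in all 3 groups.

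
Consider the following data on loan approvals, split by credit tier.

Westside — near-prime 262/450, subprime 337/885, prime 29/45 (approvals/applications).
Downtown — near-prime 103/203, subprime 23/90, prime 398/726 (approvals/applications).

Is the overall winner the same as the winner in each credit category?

No

Near-prime: Westside 262/450 = 58.2%, Downtown 103/203 = 50.7% → Westside
Subprime: Westside 337/885 = 38.1%, Downtown 23/90 = 25.6% → Westside
Prime: Westside 29/45 = 64.4%, Downtown 398/726 = 54.8% → Westside
Overall: Westside 628/1380 = 45.5%, Downtown 524/1019 = 51.4% → Downtown
Westside wins each credit group but Downtown wins overall — the comparison reverses. Westside's applications skew toward subprime, which has a lower base rate.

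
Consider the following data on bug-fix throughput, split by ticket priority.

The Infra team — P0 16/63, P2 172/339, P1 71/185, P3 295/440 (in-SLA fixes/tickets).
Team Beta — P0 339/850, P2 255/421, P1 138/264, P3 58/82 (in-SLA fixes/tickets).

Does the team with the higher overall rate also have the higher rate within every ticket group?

P0: the Infra team 16/63 = 25.4%, Team Beta 339/850 = 39.9% → Team Beta
P2: the Infra team 172/339 = 50.7%, Team Beta 255/421 = 60.6% → Team Beta
P1: the Infra team 71/185 = 38.4%, Team Beta 138/264 = 52.3% → Team Beta
P3: the Infra team 295/440 = 67.0%, Team Beta 58/82 = 70.7% → Team Beta
Overall: the Infra team 554/1027 = 53.9%, Team Beta 790/1617 = 48.9% → the Infra team
Team Beta wins each ticket group but the Infra team wins overall — the comparison reverses. Team Beta's tickets skew toward P0, which has a lower base rate.

No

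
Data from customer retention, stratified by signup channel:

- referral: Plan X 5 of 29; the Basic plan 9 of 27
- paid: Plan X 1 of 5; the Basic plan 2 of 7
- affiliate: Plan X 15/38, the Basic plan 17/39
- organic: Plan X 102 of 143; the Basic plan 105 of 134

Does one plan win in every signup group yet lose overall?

Referral: Plan X 5/29 = 17.2%, the Basic plan 9/27 = 33.3% → the Basic plan
Paid: Plan X 1/5 = 20.0%, the Basic plan 2/7 = 28.6% → the Basic plan
Affiliate: Plan X 15/38 = 39.5%, the Basic plan 17/39 = 43.6% → the Basic plan
Organic: Plan X 102/143 = 71.3%, the Basic plan 105/134 = 78.4% → the Basic plan
Overall: Plan X 123/215 = 57.2%, the Basic plan 133/207 = 64.3% → the Basic plan
The Basic plan wins overall and in every signup group — no reversal.

No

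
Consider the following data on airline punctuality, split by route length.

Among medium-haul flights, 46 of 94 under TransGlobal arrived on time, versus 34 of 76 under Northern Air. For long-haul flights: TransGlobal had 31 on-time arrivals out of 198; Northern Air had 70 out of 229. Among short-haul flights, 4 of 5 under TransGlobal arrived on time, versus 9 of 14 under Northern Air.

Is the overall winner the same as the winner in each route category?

No

Medium-haul: TransGlobal 46/94 = 48.9%, Northern Air 34/76 = 44.7% → TransGlobal
Long-haul: TransGlobal 31/198 = 15.7%, Northern Air 70/229 = 30.6% → Northern Air
Short-haul: TransGlobal 4/5 = 80.0%, Northern Air 9/14 = 64.3% → TransGlobal
Overall: TransGlobal 81/297 = 27.3%, Northern Air 113/319 = 35.4% → Northern Air
Neither sweeps: TransGlobal wins 2 of 3 groups, Northern Air wins 1. Northern Air wins overall but not every group — no Simpson reversal.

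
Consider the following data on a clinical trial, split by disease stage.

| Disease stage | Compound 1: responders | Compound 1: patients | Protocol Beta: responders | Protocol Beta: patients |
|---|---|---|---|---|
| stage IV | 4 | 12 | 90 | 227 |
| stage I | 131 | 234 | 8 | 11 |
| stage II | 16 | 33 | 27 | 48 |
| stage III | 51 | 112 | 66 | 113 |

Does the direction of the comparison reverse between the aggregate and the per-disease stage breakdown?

Stage IV: Compound 1 4/12 = 33.3%, Protocol Beta 90/227 = 39.6% → Protocol Beta
Stage I: Compound 1 131/234 = 56.0%, Protocol Beta 8/11 = 72.7% → Protocol Beta
Stage II: Compound 1 16/33 = 48.5%, Protocol Beta 27/48 = 56.2% → Protocol Beta
Stage III: Compound 1 51/112 = 45.5%, Protocol Beta 66/113 = 58.4% → Protocol Beta
Overall: Compound 1 202/391 = 51.7%, Protocol Beta 191/399 = 47.9% → Compound 1
Protocol Beta wins each disease group but Compound 1 wins overall — the comparison reverses. Protocol Beta's patients skew toward stage IV, which has a lower base rate.

Yes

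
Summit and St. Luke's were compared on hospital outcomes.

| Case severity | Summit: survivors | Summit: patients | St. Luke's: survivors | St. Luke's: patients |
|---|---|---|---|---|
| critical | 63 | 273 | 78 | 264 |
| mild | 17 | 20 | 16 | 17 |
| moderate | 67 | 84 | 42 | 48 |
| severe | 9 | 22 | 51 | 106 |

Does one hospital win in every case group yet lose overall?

No

Critical: Summit 63/273 = 23.1%, St. Luke's 78/264 = 29.5% → St. Luke's
Mild: Summit 17/20 = 85.0%, St. Luke's 16/17 = 94.1% → St. Luke's
Moderate: Summit 67/84 = 79.8%, St. Luke's 42/48 = 87.5% → St. Luke's
Severe: Summit 9/22 = 40.9%, St. Luke's 51/106 = 48.1% → St. Luke's
Overall: Summit 156/399 = 39.1%, St. Luke's 187/435 = 43.0% → St. Luke's
St. Luke's wins overall and in every case group — no reversal.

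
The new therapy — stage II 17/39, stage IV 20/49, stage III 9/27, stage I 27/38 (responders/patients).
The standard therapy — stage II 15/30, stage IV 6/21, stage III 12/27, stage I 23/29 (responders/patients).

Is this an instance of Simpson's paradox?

Stage II: the new therapy 17/39 = 43.6%, the standard therapy 15/30 = 50.0% → the standard therapy
Stage IV: the new therapy 20/49 = 40.8%, the standard therapy 6/21 = 28.6% → the new therapy
Stage III: the new therapy 9/27 = 33.3%, the standard therapy 12/27 = 44.4% → the standard therapy
Stage I: the new therapy 27/38 = 71.1%, the standard therapy 23/29 = 79.3% → the standard therapy
Overall: the new therapy 73/153 = 47.7%, the standard therapy 56/107 = 52.3% → the standard therapy
Neither sweeps: the new therapy wins 1 of 4 groups, the standard therapy wins 3. The standard therapy wins overall but not every group — no Simpson reversal.

No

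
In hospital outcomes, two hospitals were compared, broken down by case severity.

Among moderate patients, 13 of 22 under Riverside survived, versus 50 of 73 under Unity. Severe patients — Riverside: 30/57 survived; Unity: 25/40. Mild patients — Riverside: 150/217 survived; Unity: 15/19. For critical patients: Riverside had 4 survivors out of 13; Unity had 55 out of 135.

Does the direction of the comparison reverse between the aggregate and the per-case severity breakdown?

Yes

Moderate: Riverside 13/22 = 59.1%, Unity 50/73 = 68.5% → Unity
Severe: Riverside 30/57 = 52.6%, Unity 25/40 = 62.5% → Unity
Mild: Riverside 150/217 = 69.1%, Unity 15/19 = 78.9% → Unity
Critical: Riverside 4/13 = 30.8%, Unity 55/135 = 40.7% → Unity
Overall: Riverside 197/309 = 63.8%, Unity 145/267 = 54.3% → Riverside
Unity wins each case group but Riverside wins overall — the comparison reverses. Unity's patients skew toward critical, which has a lower base rate.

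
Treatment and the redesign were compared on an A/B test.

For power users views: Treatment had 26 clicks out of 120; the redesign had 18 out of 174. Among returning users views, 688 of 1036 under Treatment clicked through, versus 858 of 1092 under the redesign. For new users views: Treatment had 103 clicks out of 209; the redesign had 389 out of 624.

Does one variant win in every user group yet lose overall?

Power users: Treatment 26/120 = 21.7%, the redesign 18/174 = 10.3% → Treatment
Returning users: Treatment 688/1036 = 66.4%, the redesign 858/1092 = 78.6% → the redesign
New users: Treatment 103/209 = 49.3%, the redesign 389/624 = 62.3% → the redesign
Overall: Treatment 817/1365 = 59.9%, the redesign 1265/1890 = 66.9% → the redesign
Neither sweeps: Treatment wins 1 of 3 groups, the redesign wins 2. The redesign wins overall but not every group — no Simpson reversal.

No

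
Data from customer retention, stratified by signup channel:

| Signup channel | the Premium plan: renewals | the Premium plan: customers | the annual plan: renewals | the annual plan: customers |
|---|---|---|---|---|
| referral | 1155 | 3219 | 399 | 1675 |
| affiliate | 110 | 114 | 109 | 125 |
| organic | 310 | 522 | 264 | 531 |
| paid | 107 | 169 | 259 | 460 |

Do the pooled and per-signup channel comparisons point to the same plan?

Yes

Referral: the Premium plan 1155/3219 = 35.9%, the annual plan 399/1675 = 23.8% → the Premium plan
Affiliate: the Premium plan 110/114 = 96.5%, the annual plan 109/125 = 87.2% → the Premium plan
Organic: the Premium plan 310/522 = 59.4%, the annual plan 264/531 = 49.7% → the Premium plan
Paid: the Premium plan 107/169 = 63.3%, the annual plan 259/460 = 56.3% → the Premium plan
Overall: the Premium plan 1682/4024 = 41.8%, the annual plan 1031/2791 = 36.9% → the Premium plan
The Premium plan wins overall and in every signup group — no reversal.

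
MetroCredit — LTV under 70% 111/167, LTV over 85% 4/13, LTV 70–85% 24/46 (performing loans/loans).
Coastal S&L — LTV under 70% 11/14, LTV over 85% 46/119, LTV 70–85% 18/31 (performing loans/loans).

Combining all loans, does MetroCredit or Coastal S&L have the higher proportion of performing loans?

MetroCredit

LTV under 70%: MetroCredit 111/167 = 66.5%, Coastal S&L 11/14 = 78.6% → Coastal S&L
LTV over 85%: MetroCredit 4/13 = 30.8%, Coastal S&L 46/119 = 38.7% → Coastal S&L
LTV 70–85%: MetroCredit 24/46 = 52.2%, Coastal S&L 18/31 = 58.1% → Coastal S&L
Overall: MetroCredit 139/226 = 61.5%, Coastal S&L 75/164 = 45.7% → MetroCredit
(Coastal S&L wins every loan-to-value group but MetroCredit wins overall — Coastal S&L's loans skew toward the low-rate LTV over 85% group.)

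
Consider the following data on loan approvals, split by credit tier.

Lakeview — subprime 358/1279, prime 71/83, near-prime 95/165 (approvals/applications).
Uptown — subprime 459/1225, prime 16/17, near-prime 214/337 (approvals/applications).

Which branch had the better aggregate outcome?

Uptown

Subprime: Lakeview 358/1279 = 28.0%, Uptown 459/1225 = 37.5% → Uptown
Prime: Lakeview 71/83 = 85.5%, Uptown 16/17 = 94.1% → Uptown
Near-prime: Lakeview 95/165 = 57.6%, Uptown 214/337 = 63.5% → Uptown
Overall: Lakeview 524/1527 = 34.3%, Uptown 689/1579 = 43.6% → Uptown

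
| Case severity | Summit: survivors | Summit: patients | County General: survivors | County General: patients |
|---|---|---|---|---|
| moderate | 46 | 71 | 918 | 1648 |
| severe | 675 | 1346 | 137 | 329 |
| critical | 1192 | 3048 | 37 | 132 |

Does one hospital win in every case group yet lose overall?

Moderate: Summit 46/71 = 64.8%, County General 918/1648 = 55.7% → Summit
Severe: Summit 675/1346 = 50.1%, County General 137/329 = 41.6% → Summit
Critical: Summit 1192/3048 = 39.1%, County General 37/132 = 28.0% → Summit
Overall: Summit 1913/4465 = 42.8%, County General 1092/2109 = 51.8% → County General
Summit wins each case group but County General wins overall — the comparison reverses. Summit's patients skew toward critical, which has a lower base rate.

Yes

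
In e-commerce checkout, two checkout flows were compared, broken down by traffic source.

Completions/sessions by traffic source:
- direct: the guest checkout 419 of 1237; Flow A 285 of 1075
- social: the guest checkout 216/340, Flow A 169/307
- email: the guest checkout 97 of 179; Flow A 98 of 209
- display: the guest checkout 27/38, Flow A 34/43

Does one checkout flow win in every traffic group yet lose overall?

Direct: the guest checkout 419/1237 = 33.9%, Flow A 285/1075 = 26.5% → the guest checkout
Social: the guest checkout 216/340 = 63.5%, Flow A 169/307 = 55.0% → the guest checkout
Email: the guest checkout 97/179 = 54.2%, Flow A 98/209 = 46.9% → the guest checkout
Display: the guest checkout 27/38 = 71.1%, Flow A 34/43 = 79.1% → Flow A
Overall: the guest checkout 759/1794 = 42.3%, Flow A 586/1634 = 35.9% → the guest checkout
Neither sweeps: the guest checkout wins 3 of 4 groups, Flow A wins 1. The guest checkout wins overall but not every group — no Simpson reversal.

No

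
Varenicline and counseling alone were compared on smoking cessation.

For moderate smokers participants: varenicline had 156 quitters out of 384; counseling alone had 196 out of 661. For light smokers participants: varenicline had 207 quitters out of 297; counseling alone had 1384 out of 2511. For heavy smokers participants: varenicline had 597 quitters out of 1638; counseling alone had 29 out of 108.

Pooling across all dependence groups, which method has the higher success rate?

counseling alone

Moderate smokers: varenicline 156/384 = 40.6%, counseling alone 196/661 = 29.7% → varenicline
Light smokers: varenicline 207/297 = 69.7%, counseling alone 1384/2511 = 55.1% → varenicline
Heavy smokers: varenicline 597/1638 = 36.4%, counseling alone 29/108 = 26.9% → varenicline
Overall: varenicline 960/2319 = 41.4%, counseling alone 1609/3280 = 49.1% → counseling alone
(Varenicline wins every dependence group but counseling alone wins overall — varenicline's participants skew toward the low-rate heavy smokers group.)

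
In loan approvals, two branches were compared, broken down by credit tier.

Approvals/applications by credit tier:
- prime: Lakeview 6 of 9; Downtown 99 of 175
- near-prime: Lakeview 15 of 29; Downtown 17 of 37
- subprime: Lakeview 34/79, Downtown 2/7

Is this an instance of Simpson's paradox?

Yes

Prime: Lakeview 6/9 = 66.7%, Downtown 99/175 = 56.6% → Lakeview
Near-prime: Lakeview 15/29 = 51.7%, Downtown 17/37 = 45.9% → Lakeview
Subprime: Lakeview 34/79 = 43.0%, Downtown 2/7 = 28.6% → Lakeview
Overall: Lakeview 55/117 = 47.0%, Downtown 118/219 = 53.9% → Downtown
Lakeview wins each credit group but Downtown wins overall — the comparison reverses. Lakeview's applications skew toward subprime, which has a lower base rate.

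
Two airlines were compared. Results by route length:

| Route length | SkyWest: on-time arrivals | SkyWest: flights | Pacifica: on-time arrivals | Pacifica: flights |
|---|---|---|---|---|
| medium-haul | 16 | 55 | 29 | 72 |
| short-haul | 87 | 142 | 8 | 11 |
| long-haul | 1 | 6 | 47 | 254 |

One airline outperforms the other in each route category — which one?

Medium-haul: SkyWest 16/55 = 29.1%, Pacifica 29/72 = 40.3% → Pacifica
Short-haul: SkyWest 87/142 = 61.3%, Pacifica 8/11 = 72.7% → Pacifica
Long-haul: SkyWest 1/6 = 16.7%, Pacifica 47/254 = 18.5% → Pacifica
Pacifica has the higher rate in all 3 groups.

Pacifica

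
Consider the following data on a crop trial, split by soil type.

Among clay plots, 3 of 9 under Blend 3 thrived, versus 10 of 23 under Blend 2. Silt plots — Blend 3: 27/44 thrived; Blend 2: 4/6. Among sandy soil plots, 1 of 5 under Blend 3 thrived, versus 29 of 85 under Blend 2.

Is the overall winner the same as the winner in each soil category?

Clay: Blend 3 3/9 = 33.3%, Blend 2 10/23 = 43.5% → Blend 2
Silt: Blend 3 27/44 = 61.4%, Blend 2 4/6 = 66.7% → Blend 2
Sandy soil: Blend 3 1/5 = 20.0%, Blend 2 29/85 = 34.1% → Blend 2
Overall: Blend 3 31/58 = 53.4%, Blend 2 43/114 = 37.7% → Blend 3
Blend 2 wins each soil group but Blend 3 wins overall — the comparison reverses. Blend 2's plots skew toward sandy soil, which has a lower base rate.

No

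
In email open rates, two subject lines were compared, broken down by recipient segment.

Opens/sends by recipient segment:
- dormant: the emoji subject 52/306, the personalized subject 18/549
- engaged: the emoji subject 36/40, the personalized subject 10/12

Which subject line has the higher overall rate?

Dormant: the emoji subject 52/306 = 17.0%, the personalized subject 18/549 = 3.3% → the emoji subject
Engaged: the emoji subject 36/40 = 90.0%, the personalized subject 10/12 = 83.3% → the emoji subject
Overall: the emoji subject 88/346 = 25.4%, the personalized subject 28/561 = 5.0% → the emoji subject

the emoji subject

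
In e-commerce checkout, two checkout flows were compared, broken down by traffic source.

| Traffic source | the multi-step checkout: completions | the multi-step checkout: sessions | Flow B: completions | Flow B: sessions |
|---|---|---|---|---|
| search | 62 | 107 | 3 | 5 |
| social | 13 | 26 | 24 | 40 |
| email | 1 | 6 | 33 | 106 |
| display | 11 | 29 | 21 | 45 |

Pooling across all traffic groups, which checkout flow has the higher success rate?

the multi-step checkout

Search: the multi-step checkout 62/107 = 57.9%, Flow B 3/5 = 60.0% → Flow B
Social: the multi-step checkout 13/26 = 50.0%, Flow B 24/40 = 60.0% → Flow B
Email: the multi-step checkout 1/6 = 16.7%, Flow B 33/106 = 31.1% → Flow B
Display: the multi-step checkout 11/29 = 37.9%, Flow B 21/45 = 46.7% → Flow B
Overall: the multi-step checkout 87/168 = 51.8%, Flow B 81/196 = 41.3% → the multi-step checkout
(Flow B wins every traffic group but the multi-step checkout wins overall — Flow B's sessions skew toward the low-rate email group.)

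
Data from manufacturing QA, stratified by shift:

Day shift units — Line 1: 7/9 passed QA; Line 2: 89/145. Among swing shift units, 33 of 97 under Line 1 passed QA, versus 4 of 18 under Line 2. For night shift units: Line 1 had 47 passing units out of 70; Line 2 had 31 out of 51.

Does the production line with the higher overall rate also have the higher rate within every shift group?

Day shift: Line 1 7/9 = 77.8%, Line 2 89/145 = 61.4% → Line 1
Swing shift: Line 1 33/97 = 34.0%, Line 2 4/18 = 22.2% → Line 1
Night shift: Line 1 47/70 = 67.1%, Line 2 31/51 = 60.8% → Line 1
Overall: Line 1 87/176 = 49.4%, Line 2 124/214 = 57.9% → Line 2
Line 1 wins each shift group but Line 2 wins overall — the comparison reverses. Line 1's units skew toward swing shift, which has a lower base rate.

No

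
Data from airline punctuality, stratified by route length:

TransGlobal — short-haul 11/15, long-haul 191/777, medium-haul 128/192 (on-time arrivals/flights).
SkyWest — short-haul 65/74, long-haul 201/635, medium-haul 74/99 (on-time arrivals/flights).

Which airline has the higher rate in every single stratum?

SkyWest

Short-haul: TransGlobal 11/15 = 73.3%, SkyWest 65/74 = 87.8% → SkyWest
Long-haul: TransGlobal 191/777 = 24.6%, SkyWest 201/635 = 31.7% → SkyWest
Medium-haul: TransGlobal 128/192 = 66.7%, SkyWest 74/99 = 74.7% → SkyWest
SkyWest has the higher rate in all 3 groups.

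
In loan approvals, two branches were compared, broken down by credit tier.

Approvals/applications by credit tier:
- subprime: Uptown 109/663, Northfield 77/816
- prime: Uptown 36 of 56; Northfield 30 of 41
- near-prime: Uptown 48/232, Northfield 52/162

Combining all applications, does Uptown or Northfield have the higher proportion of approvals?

Subprime: Uptown 109/663 = 16.4%, Northfield 77/816 = 9.4% → Uptown
Prime: Uptown 36/56 = 64.3%, Northfield 30/41 = 73.2% → Northfield
Near-prime: Uptown 48/232 = 20.7%, Northfield 52/162 = 32.1% → Northfield
Overall: Uptown 193/951 = 20.3%, Northfield 159/1019 = 15.6% → Uptown
(Neither sweeps every credit group, but Uptown has the higher pooled rate.)

Uptown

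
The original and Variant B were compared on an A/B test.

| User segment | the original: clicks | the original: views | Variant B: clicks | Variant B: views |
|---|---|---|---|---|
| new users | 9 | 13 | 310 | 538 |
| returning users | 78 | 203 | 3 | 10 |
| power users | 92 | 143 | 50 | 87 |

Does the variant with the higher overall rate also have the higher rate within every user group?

No

New users: the original 9/13 = 69.2%, Variant B 310/538 = 57.6% → the original
Returning users: the original 78/203 = 38.4%, Variant B 3/10 = 30.0% → the original
Power users: the original 92/143 = 64.3%, Variant B 50/87 = 57.5% → the original
Overall: the original 179/359 = 49.9%, Variant B 363/635 = 57.2% → Variant B
The original wins each user group but Variant B wins overall — the comparison reverses. The original's views skew toward returning users, which has a lower base rate.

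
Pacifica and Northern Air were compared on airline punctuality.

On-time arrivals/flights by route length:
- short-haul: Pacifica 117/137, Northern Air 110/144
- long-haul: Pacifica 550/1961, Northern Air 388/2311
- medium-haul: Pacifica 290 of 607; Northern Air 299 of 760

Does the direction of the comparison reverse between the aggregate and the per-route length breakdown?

Short-haul: Pacifica 117/137 = 85.4%, Northern Air 110/144 = 76.4% → Pacifica
Long-haul: Pacifica 550/1961 = 28.0%, Northern Air 388/2311 = 16.8% → Pacifica
Medium-haul: Pacifica 290/607 = 47.8%, Northern Air 299/760 = 39.3% → Pacifica
Overall: Pacifica 957/2705 = 35.4%, Northern Air 797/3215 = 24.8% → Pacifica
Pacifica wins overall and in every route group — no reversal.

No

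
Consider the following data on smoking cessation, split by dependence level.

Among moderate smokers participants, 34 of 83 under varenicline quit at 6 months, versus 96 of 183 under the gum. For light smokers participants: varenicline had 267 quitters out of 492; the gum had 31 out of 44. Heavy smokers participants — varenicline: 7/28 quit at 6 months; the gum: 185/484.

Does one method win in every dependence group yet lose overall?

Moderate smokers: varenicline 34/83 = 41.0%, the gum 96/183 = 52.5% → the gum
Light smokers: varenicline 267/492 = 54.3%, the gum 31/44 = 70.5% → the gum
Heavy smokers: varenicline 7/28 = 25.0%, the gum 185/484 = 38.2% → the gum
Overall: varenicline 308/603 = 51.1%, the gum 312/711 = 43.9% → varenicline
The gum wins each dependence group but varenicline wins overall — the comparison reverses. The gum's participants skew toward heavy smokers, which has a lower base rate.

Yes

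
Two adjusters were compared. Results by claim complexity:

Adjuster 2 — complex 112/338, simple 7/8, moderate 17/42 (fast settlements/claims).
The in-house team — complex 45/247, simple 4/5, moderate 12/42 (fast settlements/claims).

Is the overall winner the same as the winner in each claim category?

Yes

Complex: Adjuster 2 112/338 = 33.1%, the in-house team 45/247 = 18.2% → Adjuster 2
Simple: Adjuster 2 7/8 = 87.5%, the in-house team 4/5 = 80.0% → Adjuster 2
Moderate: Adjuster 2 17/42 = 40.5%, the in-house team 12/42 = 28.6% → Adjuster 2
Overall: Adjuster 2 136/388 = 35.1%, the in-house team 61/294 = 20.7% → Adjuster 2
Adjuster 2 wins overall and in every claim group — no reversal.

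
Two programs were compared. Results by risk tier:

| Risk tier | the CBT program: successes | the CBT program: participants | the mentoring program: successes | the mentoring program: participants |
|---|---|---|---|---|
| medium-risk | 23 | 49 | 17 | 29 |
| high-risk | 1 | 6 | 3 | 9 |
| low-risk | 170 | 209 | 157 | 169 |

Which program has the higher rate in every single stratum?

the mentoring program

Medium-risk: the CBT program 23/49 = 46.9%, the mentoring program 17/29 = 58.6% → the mentoring program
High-risk: the CBT program 1/6 = 16.7%, the mentoring program 3/9 = 33.3% → the mentoring program
Low-risk: the CBT program 170/209 = 81.3%, the mentoring program 157/169 = 92.9% → the mentoring program
The mentoring program has the higher rate in all 3 groups.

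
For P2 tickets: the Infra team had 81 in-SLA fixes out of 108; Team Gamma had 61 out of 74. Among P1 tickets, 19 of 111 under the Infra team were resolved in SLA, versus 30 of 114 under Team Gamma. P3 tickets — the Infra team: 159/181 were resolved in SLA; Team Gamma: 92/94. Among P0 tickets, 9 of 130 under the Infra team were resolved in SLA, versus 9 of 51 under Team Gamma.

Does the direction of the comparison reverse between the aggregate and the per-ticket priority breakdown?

No

P2: the Infra team 81/108 = 75.0%, Team Gamma 61/74 = 82.4% → Team Gamma
P1: the Infra team 19/111 = 17.1%, Team Gamma 30/114 = 26.3% → Team Gamma
P3: the Infra team 159/181 = 87.8%, Team Gamma 92/94 = 97.9% → Team Gamma
P0: the Infra team 9/130 = 6.9%, Team Gamma 9/51 = 17.6% → Team Gamma
Overall: the Infra team 268/530 = 50.6%, Team Gamma 192/333 = 57.7% → Team Gamma
Team Gamma wins overall and in every ticket group — no reversal.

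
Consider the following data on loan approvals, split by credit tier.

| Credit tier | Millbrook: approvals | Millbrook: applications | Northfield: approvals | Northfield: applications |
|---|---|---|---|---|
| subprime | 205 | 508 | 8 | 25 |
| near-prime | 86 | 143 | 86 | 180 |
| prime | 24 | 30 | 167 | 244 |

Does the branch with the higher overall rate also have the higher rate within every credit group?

Subprime: Millbrook 205/508 = 40.4%, Northfield 8/25 = 32.0% → Millbrook
Near-prime: Millbrook 86/143 = 60.1%, Northfield 86/180 = 47.8% → Millbrook
Prime: Millbrook 24/30 = 80.0%, Northfield 167/244 = 68.4% → Millbrook
Overall: Millbrook 315/681 = 46.3%, Northfield 261/449 = 58.1% → Northfield
Millbrook wins each credit group but Northfield wins overall — the comparison reverses. Millbrook's applications skew toward subprime, which has a lower base rate.

No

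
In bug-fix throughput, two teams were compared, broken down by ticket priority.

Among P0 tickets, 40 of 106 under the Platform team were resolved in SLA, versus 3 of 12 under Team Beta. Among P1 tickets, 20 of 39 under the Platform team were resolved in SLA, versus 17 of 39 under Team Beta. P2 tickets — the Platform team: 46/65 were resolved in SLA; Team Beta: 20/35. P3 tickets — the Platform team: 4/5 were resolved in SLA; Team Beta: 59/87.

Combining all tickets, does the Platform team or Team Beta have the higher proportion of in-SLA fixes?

P0: the Platform team 40/106 = 37.7%, Team Beta 3/12 = 25.0% → the Platform team
P1: the Platform team 20/39 = 51.3%, Team Beta 17/39 = 43.6% → the Platform team
P2: the Platform team 46/65 = 70.8%, Team Beta 20/35 = 57.1% → the Platform team
P3: the Platform team 4/5 = 80.0%, Team Beta 59/87 = 67.8% → the Platform team
Overall: the Platform team 110/215 = 51.2%, Team Beta 99/173 = 57.2% → Team Beta
(The Platform team wins every ticket group but Team Beta wins overall — the Platform team's tickets skew toward the low-rate P0 group.)

Team Beta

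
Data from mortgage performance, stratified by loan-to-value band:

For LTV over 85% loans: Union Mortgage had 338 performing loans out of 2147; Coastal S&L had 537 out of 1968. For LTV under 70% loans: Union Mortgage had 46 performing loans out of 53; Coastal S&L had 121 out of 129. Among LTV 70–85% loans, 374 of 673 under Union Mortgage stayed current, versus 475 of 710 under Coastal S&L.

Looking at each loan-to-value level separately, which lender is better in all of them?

LTV over 85%: Union Mortgage 338/2147 = 15.7%, Coastal S&L 537/1968 = 27.3% → Coastal S&L
LTV under 70%: Union Mortgage 46/53 = 86.8%, Coastal S&L 121/129 = 93.8% → Coastal S&L
LTV 70–85%: Union Mortgage 374/673 = 55.6%, Coastal S&L 475/710 = 66.9% → Coastal S&L
Coastal S&L has the higher rate in all 3 groups.

Coastal S&L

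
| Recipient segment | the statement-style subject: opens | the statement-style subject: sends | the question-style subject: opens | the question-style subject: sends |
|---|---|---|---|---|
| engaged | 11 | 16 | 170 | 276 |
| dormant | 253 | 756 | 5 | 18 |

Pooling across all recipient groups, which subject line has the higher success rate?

Engaged: the statement-style subject 11/16 = 68.8%, the question-style subject 170/276 = 61.6% → the statement-style subject
Dormant: the statement-style subject 253/756 = 33.5%, the question-style subject 5/18 = 27.8% → the statement-style subject
Overall: the statement-style subject 264/772 = 34.2%, the question-style subject 175/294 = 59.5% → the question-style subject
(The statement-style subject wins every recipient group but the question-style subject wins overall — the statement-style subject's sends skew toward the low-rate dormant group.)

the question-style subject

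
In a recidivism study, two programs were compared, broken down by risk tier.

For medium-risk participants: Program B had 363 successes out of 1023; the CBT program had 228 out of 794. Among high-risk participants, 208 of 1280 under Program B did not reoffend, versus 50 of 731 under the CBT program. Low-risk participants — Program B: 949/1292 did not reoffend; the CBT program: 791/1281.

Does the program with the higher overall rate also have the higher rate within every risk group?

Yes

Medium-risk: Program B 363/1023 = 35.5%, the CBT program 228/794 = 28.7% → Program B
High-risk: Program B 208/1280 = 16.2%, the CBT program 50/731 = 6.8% → Program B
Low-risk: Program B 949/1292 = 73.5%, the CBT program 791/1281 = 61.7% → Program B
Overall: Program B 1520/3595 = 42.3%, the CBT program 1069/2806 = 38.1% → Program B
Program B wins overall and in every risk group — no reversal.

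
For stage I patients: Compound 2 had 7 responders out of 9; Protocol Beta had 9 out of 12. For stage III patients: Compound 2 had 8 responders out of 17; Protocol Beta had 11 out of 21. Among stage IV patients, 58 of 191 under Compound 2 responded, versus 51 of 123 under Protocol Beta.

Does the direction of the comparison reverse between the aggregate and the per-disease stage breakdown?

No

Stage I: Compound 2 7/9 = 77.8%, Protocol Beta 9/12 = 75.0% → Compound 2
Stage III: Compound 2 8/17 = 47.1%, Protocol Beta 11/21 = 52.4% → Protocol Beta
Stage IV: Compound 2 58/191 = 30.4%, Protocol Beta 51/123 = 41.5% → Protocol Beta
Overall: Compound 2 73/217 = 33.6%, Protocol Beta 71/156 = 45.5% → Protocol Beta
Neither sweeps: Compound 2 wins 1 of 3 groups, Protocol Beta wins 2. Protocol Beta wins overall but not every group — no Simpson reversal.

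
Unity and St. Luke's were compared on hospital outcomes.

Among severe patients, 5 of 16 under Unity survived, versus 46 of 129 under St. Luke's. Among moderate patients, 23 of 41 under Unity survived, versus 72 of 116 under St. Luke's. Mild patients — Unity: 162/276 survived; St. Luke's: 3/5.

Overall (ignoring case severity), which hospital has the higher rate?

Unity

Severe: Unity 5/16 = 31.2%, St. Luke's 46/129 = 35.7% → St. Luke's
Moderate: Unity 23/41 = 56.1%, St. Luke's 72/116 = 62.1% → St. Luke's
Mild: Unity 162/276 = 58.7%, St. Luke's 3/5 = 60.0% → St. Luke's
Overall: Unity 190/333 = 57.1%, St. Luke's 121/250 = 48.4% → Unity
(St. Luke's wins every case group but Unity wins overall — St. Luke's's patients skew toward the low-rate severe group.)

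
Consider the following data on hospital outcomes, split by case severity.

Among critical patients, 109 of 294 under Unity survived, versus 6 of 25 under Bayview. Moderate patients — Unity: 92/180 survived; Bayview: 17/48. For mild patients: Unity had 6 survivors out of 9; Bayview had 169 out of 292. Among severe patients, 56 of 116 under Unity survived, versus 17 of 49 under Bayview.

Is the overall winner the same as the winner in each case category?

Critical: Unity 109/294 = 37.1%, Bayview 6/25 = 24.0% → Unity
Moderate: Unity 92/180 = 51.1%, Bayview 17/48 = 35.4% → Unity
Mild: Unity 6/9 = 66.7%, Bayview 169/292 = 57.9% → Unity
Severe: Unity 56/116 = 48.3%, Bayview 17/49 = 34.7% → Unity
Overall: Unity 263/599 = 43.9%, Bayview 209/414 = 50.5% → Bayview
Unity wins each case group but Bayview wins overall — the comparison reverses. Unity's patients skew toward critical, which has a lower base rate.

No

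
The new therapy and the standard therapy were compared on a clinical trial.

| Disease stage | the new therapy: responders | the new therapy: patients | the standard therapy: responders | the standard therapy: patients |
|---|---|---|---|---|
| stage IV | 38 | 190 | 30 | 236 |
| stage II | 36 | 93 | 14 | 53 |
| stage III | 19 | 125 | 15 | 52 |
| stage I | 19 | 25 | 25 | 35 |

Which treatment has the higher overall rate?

Stage IV: the new therapy 38/190 = 20.0%, the standard therapy 30/236 = 12.7% → the new therapy
Stage II: the new therapy 36/93 = 38.7%, the standard therapy 14/53 = 26.4% → the new therapy
Stage III: the new therapy 19/125 = 15.2%, the standard therapy 15/52 = 28.8% → the standard therapy
Stage I: the new therapy 19/25 = 76.0%, the standard therapy 25/35 = 71.4% → the new therapy
Overall: the new therapy 112/433 = 25.9%, the standard therapy 84/376 = 22.3% → the new therapy
(Neither sweeps every disease group, but the new therapy has the higher pooled rate.)

the new therapy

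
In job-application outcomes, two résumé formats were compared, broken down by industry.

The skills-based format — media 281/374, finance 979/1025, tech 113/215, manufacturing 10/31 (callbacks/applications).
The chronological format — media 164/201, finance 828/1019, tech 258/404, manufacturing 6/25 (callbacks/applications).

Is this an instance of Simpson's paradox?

Media: the skills-based format 281/374 = 75.1%, the chronological format 164/201 = 81.6% → the chronological format
Finance: the skills-based format 979/1025 = 95.5%, the chronological format 828/1019 = 81.3% → the skills-based format
Tech: the skills-based format 113/215 = 52.6%, the chronological format 258/404 = 63.9% → the chronological format
Manufacturing: the skills-based format 10/31 = 32.3%, the chronological format 6/25 = 24.0% → the skills-based format
Overall: the skills-based format 1383/1645 = 84.1%, the chronological format 1256/1649 = 76.2% → the skills-based format
Neither sweeps: the skills-based format wins 2 of 4 groups, the chronological format wins 2. The skills-based format wins overall but not every group — no Simpson reversal.

No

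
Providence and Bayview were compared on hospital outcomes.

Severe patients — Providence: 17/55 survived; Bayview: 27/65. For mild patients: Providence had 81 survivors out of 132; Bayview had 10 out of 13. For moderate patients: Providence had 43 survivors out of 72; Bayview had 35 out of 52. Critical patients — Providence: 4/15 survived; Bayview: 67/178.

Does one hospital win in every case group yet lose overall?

Yes

Severe: Providence 17/55 = 30.9%, Bayview 27/65 = 41.5% → Bayview
Mild: Providence 81/132 = 61.4%, Bayview 10/13 = 76.9% → Bayview
Moderate: Providence 43/72 = 59.7%, Bayview 35/52 = 67.3% → Bayview
Critical: Providence 4/15 = 26.7%, Bayview 67/178 = 37.6% → Bayview
Overall: Providence 145/274 = 52.9%, Bayview 139/308 = 45.1% → Providence
Bayview wins each case group but Providence wins overall — the comparison reverses. Bayview's patients skew toward critical, which has a lower base rate.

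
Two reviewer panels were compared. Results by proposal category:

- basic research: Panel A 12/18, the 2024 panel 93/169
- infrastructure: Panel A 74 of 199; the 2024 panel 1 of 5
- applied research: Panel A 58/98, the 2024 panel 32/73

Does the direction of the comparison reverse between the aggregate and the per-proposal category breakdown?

Basic research: Panel A 12/18 = 66.7%, the 2024 panel 93/169 = 55.0% → Panel A
Infrastructure: Panel A 74/199 = 37.2%, the 2024 panel 1/5 = 20.0% → Panel A
Applied research: Panel A 58/98 = 59.2%, the 2024 panel 32/73 = 43.8% → Panel A
Overall: Panel A 144/315 = 45.7%, the 2024 panel 126/247 = 51.0% → the 2024 panel
Panel A wins each proposal group but the 2024 panel wins overall — the comparison reverses. Panel A's proposals skew toward infrastructure, which has a lower base rate.

Yes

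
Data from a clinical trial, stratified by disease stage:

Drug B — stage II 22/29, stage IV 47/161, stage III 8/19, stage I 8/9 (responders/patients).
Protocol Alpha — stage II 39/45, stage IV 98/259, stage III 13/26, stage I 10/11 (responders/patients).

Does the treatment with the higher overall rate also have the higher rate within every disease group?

Yes

Stage II: Drug B 22/29 = 75.9%, Protocol Alpha 39/45 = 86.7% → Protocol Alpha
Stage IV: Drug B 47/161 = 29.2%, Protocol Alpha 98/259 = 37.8% → Protocol Alpha
Stage III: Drug B 8/19 = 42.1%, Protocol Alpha 13/26 = 50.0% → Protocol Alpha
Stage I: Drug B 8/9 = 88.9%, Protocol Alpha 10/11 = 90.9% → Protocol Alpha
Overall: Drug B 85/218 = 39.0%, Protocol Alpha 160/341 = 46.9% → Protocol Alpha
Protocol Alpha wins overall and in every disease group — no reversal.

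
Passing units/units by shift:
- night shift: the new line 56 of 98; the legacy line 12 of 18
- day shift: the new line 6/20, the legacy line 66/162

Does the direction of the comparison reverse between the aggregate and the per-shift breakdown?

Night shift: the new line 56/98 = 57.1%, the legacy line 12/18 = 66.7% → the legacy line
Day shift: the new line 6/20 = 30.0%, the legacy line 66/162 = 40.7% → the legacy line
Overall: the new line 62/118 = 52.5%, the legacy line 78/180 = 43.3% → the new line
The legacy line wins each shift group but the new line wins overall — the comparison reverses. The legacy line's units skew toward day shift, which has a lower base rate.

Yes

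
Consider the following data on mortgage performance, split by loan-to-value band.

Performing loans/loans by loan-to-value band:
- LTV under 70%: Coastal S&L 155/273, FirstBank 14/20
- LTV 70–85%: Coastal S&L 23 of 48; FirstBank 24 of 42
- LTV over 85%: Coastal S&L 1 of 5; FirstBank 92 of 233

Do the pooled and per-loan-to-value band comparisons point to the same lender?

LTV under 70%: Coastal S&L 155/273 = 56.8%, FirstBank 14/20 = 70.0% → FirstBank
LTV 70–85%: Coastal S&L 23/48 = 47.9%, FirstBank 24/42 = 57.1% → FirstBank
LTV over 85%: Coastal S&L 1/5 = 20.0%, FirstBank 92/233 = 39.5% → FirstBank
Overall: Coastal S&L 179/326 = 54.9%, FirstBank 130/295 = 44.1% → Coastal S&L
FirstBank wins each loan-to-value group but Coastal S&L wins overall — the comparison reverses. FirstBank's loans skew toward LTV over 85%, which has a lower base rate.

No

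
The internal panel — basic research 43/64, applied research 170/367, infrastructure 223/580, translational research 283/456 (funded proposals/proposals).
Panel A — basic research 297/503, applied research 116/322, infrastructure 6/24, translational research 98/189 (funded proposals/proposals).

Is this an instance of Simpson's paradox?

Yes

Basic research: the internal panel 43/64 = 67.2%, Panel A 297/503 = 59.0% → the internal panel
Applied research: the internal panel 170/367 = 46.3%, Panel A 116/322 = 36.0% → the internal panel
Infrastructure: the internal panel 223/580 = 38.4%, Panel A 6/24 = 25.0% → the internal panel
Translational research: the internal panel 283/456 = 62.1%, Panel A 98/189 = 51.9% → the internal panel
Overall: the internal panel 719/1467 = 49.0%, Panel A 517/1038 = 49.8% → Panel A
The internal panel wins each proposal group but Panel A wins overall — the comparison reverses. The internal panel's proposals skew toward infrastructure, which has a lower base rate.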